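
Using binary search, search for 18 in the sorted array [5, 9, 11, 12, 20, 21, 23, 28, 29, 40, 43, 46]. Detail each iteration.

Binary search for 18 in [5, 9, 11, 12, 20, 21, 23, 28, 29, 40, 43, 46]:

lo=0, hi=11, mid=5, arr[mid]=21 -> 21 > 18, search left half
lo=0, hi=4, mid=2, arr[mid]=11 -> 11 < 18, search right half
lo=3, hi=4, mid=3, arr[mid]=12 -> 12 < 18, search right half
lo=4, hi=4, mid=4, arr[mid]=20 -> 20 > 18, search left half
lo=4 > hi=3, target 18 not found

Binary search determines that 18 is not in the array after 4 comparisons. The search space was exhausted without finding the target.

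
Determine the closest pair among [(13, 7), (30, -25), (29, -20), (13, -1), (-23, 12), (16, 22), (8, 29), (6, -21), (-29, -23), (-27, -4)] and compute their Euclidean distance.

Computing all pairwise distances among 10 points:

d((13, 7), (30, -25)) = 36.2353
d((13, 7), (29, -20)) = 31.3847
d((13, 7), (13, -1)) = 8.0
d((13, 7), (-23, 12)) = 36.3456
d((13, 7), (16, 22)) = 15.2971
d((13, 7), (8, 29)) = 22.561
d((13, 7), (6, -21)) = 28.8617
d((13, 7), (-29, -23)) = 51.614
d((13, 7), (-27, -4)) = 41.4849
d((30, -25), (29, -20)) = 5.099 <-- minimum
d((30, -25), (13, -1)) = 29.4109
d((30, -25), (-23, 12)) = 64.6375
d((30, -25), (16, 22)) = 49.0408
d((30, -25), (8, 29)) = 58.3095
d((30, -25), (6, -21)) = 24.3311
d((30, -25), (-29, -23)) = 59.0339
d((30, -25), (-27, -4)) = 60.7454
d((29, -20), (13, -1)) = 24.8395
d((29, -20), (-23, 12)) = 61.0574
d((29, -20), (16, 22)) = 43.9659
d((29, -20), (8, 29)) = 53.3104
d((29, -20), (6, -21)) = 23.0217
d((29, -20), (-29, -23)) = 58.0775
d((29, -20), (-27, -4)) = 58.2409
d((13, -1), (-23, 12)) = 38.2753
d((13, -1), (16, 22)) = 23.1948
d((13, -1), (8, 29)) = 30.4138
d((13, -1), (6, -21)) = 21.1896
d((13, -1), (-29, -23)) = 47.4131
d((13, -1), (-27, -4)) = 40.1123
d((-23, 12), (16, 22)) = 40.2616
d((-23, 12), (8, 29)) = 35.3553
d((-23, 12), (6, -21)) = 43.9318
d((-23, 12), (-29, -23)) = 35.5106
d((-23, 12), (-27, -4)) = 16.4924
d((16, 22), (8, 29)) = 10.6301
d((16, 22), (6, -21)) = 44.1475
d((16, 22), (-29, -23)) = 63.6396
d((16, 22), (-27, -4)) = 50.2494
d((8, 29), (6, -21)) = 50.04
d((8, 29), (-29, -23)) = 63.8201
d((8, 29), (-27, -4)) = 48.1041
d((6, -21), (-29, -23)) = 35.0571
d((6, -21), (-27, -4)) = 37.1214
d((-29, -23), (-27, -4)) = 19.105

Closest pair: (30, -25) and (29, -20) with distance 5.099

The closest pair is (30, -25) and (29, -20) with Euclidean distance 5.099. For 10 points, brute-force pairwise comparison is shown above. For large n, the divide-and-conquer algorithm (sort by x, recurse on halves, check the dividing strip) achieves O(n log n).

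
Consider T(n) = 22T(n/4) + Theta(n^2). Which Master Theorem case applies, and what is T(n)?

Master Theorem for T(n) = 22T(n/4) + O(n^2):

a = 22, b = 4, c = 2
log_b(a) = log_4(22) = 2.2297

Case 1: c = 2 < log_4(22) = 2.2297
T(n) = O(n^(log_4 22))

For T(n) = 22T(n/4) + O(n^2): log_4(22) = 2.2297. This is Case 1 of the Master Theorem (c < log_b(a), work dominated by leaves), giving O(n^(log_4 22)).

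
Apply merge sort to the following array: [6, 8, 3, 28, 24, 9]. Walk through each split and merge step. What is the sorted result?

Merge sort trace:

Split: [6, 8, 3, 28, 24, 9] -> [6, 8, 3] and [28, 24, 9]
  Split: [6, 8, 3] -> [6] and [8, 3]
    Split: [8, 3] -> [8] and [3]
    Merge: [8] + [3] -> [3, 8]
  Merge: [6] + [3, 8] -> [3, 6, 8]
  Split: [28, 24, 9] -> [28] and [24, 9]
    Split: [24, 9] -> [24] and [9]
    Merge: [24] + [9] -> [9, 24]
  Merge: [28] + [9, 24] -> [9, 24, 28]
Merge: [3, 6, 8] + [9, 24, 28] -> [3, 6, 8, 9, 24, 28]

Final sorted array: [3, 6, 8, 9, 24, 28]

The merge sort proceeds by recursively splitting the array and merging sorted halves.
After all merges, the sorted array is [3, 6, 8, 9, 24, 28].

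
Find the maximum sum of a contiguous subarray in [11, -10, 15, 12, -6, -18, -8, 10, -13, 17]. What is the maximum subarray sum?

Using Kadane's algorithm on [11, -10, 15, 12, -6, -18, -8, 10, -13, 17]:

Scanning through the array:
Position 1 (value -10): max_ending_here = 1, max_so_far = 11
Position 2 (value 15): max_ending_here = 16, max_so_far = 16
Position 3 (value 12): max_ending_here = 28, max_so_far = 28
Position 4 (value -6): max_ending_here = 22, max_so_far = 28
Position 5 (value -18): max_ending_here = 4, max_so_far = 28
Position 6 (value -8): max_ending_here = -4, max_so_far = 28
Position 7 (value 10): max_ending_here = 10, max_so_far = 28
Position 8 (value -13): max_ending_here = -3, max_so_far = 28
Position 9 (value 17): max_ending_here = 17, max_so_far = 28

Maximum subarray: [11, -10, 15, 12]
Maximum sum: 28

The maximum subarray is [11, -10, 15, 12] with sum 28. This subarray runs from index 0 to index 3.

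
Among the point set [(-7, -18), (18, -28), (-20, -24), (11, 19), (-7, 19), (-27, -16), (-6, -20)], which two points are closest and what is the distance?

Computing all pairwise distances among 7 points:

d((-7, -18), (18, -28)) = 26.9258
d((-7, -18), (-20, -24)) = 14.3178
d((-7, -18), (11, 19)) = 41.1461
d((-7, -18), (-7, 19)) = 37.0
d((-7, -18), (-27, -16)) = 20.0998
d((-7, -18), (-6, -20)) = 2.2361 <-- minimum
d((18, -28), (-20, -24)) = 38.2099
d((18, -28), (11, 19)) = 47.5184
d((18, -28), (-7, 19)) = 53.2353
d((18, -28), (-27, -16)) = 46.5725
d((18, -28), (-6, -20)) = 25.2982
d((-20, -24), (11, 19)) = 53.0094
d((-20, -24), (-7, 19)) = 44.9222
d((-20, -24), (-27, -16)) = 10.6301
d((-20, -24), (-6, -20)) = 14.5602
d((11, 19), (-7, 19)) = 18.0
d((11, 19), (-27, -16)) = 51.6624
d((11, 19), (-6, -20)) = 42.5441
d((-7, 19), (-27, -16)) = 40.3113
d((-7, 19), (-6, -20)) = 39.0128
d((-27, -16), (-6, -20)) = 21.3776

Closest pair: (-7, -18) and (-6, -20) with distance 2.2361

The closest pair is (-7, -18) and (-6, -20) with Euclidean distance 2.2361. For 7 points, brute-force pairwise comparison is shown above. For large n, the divide-and-conquer algorithm (sort by x, recurse on halves, check the dividing strip) achieves O(n log n).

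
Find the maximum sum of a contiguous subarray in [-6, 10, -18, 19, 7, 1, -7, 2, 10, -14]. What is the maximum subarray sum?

Using Kadane's algorithm on [-6, 10, -18, 19, 7, 1, -7, 2, 10, -14]:

Scanning through the array:
Position 1 (value 10): max_ending_here = 10, max_so_far = 10
Position 2 (value -18): max_ending_here = -8, max_so_far = 10
Position 3 (value 19): max_ending_here = 19, max_so_far = 19
Position 4 (value 7): max_ending_here = 26, max_so_far = 26
Position 5 (value 1): max_ending_here = 27, max_so_far = 27
Position 6 (value -7): max_ending_here = 20, max_so_far = 27
Position 7 (value 2): max_ending_here = 22, max_so_far = 27
Position 8 (value 10): max_ending_here = 32, max_so_far = 32
Position 9 (value -14): max_ending_here = 18, max_so_far = 32

Maximum subarray: [19, 7, 1, -7, 2, 10]
Maximum sum: 32

The maximum subarray is [19, 7, 1, -7, 2, 10] with sum 32. This subarray runs from index 3 to index 8.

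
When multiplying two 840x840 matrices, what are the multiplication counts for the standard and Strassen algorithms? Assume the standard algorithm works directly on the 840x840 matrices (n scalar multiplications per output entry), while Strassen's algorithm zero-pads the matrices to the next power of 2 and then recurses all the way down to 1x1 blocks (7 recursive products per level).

Matrix multiplication for 840x840 matrices:

Strassen's algorithm requires power-of-2 dimensions. Pad 840x840 to 1024x1024 (next power of 2).

Standard algorithm: 840^3 = 592704000 multiplications
Strassen's algorithm: 7^(log2(1024)) = 7^10 = 282475249 multiplications
Savings: 592704000 - 282475249 = 310228751 multiplications

Standard: 592704000 multiplications (840^3). Strassen: 282475249 multiplications (7^10, after padding to 1024x1024). Strassen reduces 8 recursive multiplications to 7 at each level.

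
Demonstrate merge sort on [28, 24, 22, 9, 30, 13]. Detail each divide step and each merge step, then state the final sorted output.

Merge sort trace:

Split: [28, 24, 22, 9, 30, 13] -> [28, 24, 22] and [9, 30, 13]
  Split: [28, 24, 22] -> [28] and [24, 22]
    Split: [24, 22] -> [24] and [22]
    Merge: [24] + [22] -> [22, 24]
  Merge: [28] + [22, 24] -> [22, 24, 28]
  Split: [9, 30, 13] -> [9] and [30, 13]
    Split: [30, 13] -> [30] and [13]
    Merge: [30] + [13] -> [13, 30]
  Merge: [9] + [13, 30] -> [9, 13, 30]
Merge: [22, 24, 28] + [9, 13, 30] -> [9, 13, 22, 24, 28, 30]

Final sorted array: [9, 13, 22, 24, 28, 30]

The merge sort proceeds by recursively splitting the array and merging sorted halves.
After all merges, the sorted array is [9, 13, 22, 24, 28, 30].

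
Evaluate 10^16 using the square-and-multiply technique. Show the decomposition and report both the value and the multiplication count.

Computing 10^16 by squaring (build up from 10^1; each line after the first costs one multiplication):

10^1 = 10
10^2 = (10^1)^2 = 10^2 = 100
10^4 = (10^2)^2 = 100^2 = 10000
10^8 = (10^4)^2 = 10000^2 = 100000000
10^16 = (10^8)^2 = 100000000^2 = 10000000000000000

Result: 10000000000000000
Multiplications needed: 4 (4 lines after 10^1)

10^16 = 10000000000000000. Using exponentiation by squaring, this requires 4 multiplications. The key idea: if the exponent is even, square the half-power; if odd, multiply by the base once.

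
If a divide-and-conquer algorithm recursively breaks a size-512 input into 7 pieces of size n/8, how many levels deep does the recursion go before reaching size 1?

For divide and conquer with division factor 8:

Problem sizes at each level:
Level 0: 512
Level 1: 64
Level 2: 8
Level 3: 1

The root is level 0 and the size-1 base case is level 3 (the tree spans levels 0 through 3, i.e. 4 levels counting the root), so the depth is the number of divisions: log_8(512) = 3

The recursion tree depth is log_8(512) = 3. At each level, the problem size is divided by 8, so it takes 3 divisions to reduce to a base case of size 1. The algorithm makes 7 recursive calls at each level.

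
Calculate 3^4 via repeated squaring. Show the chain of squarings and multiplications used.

Computing 3^4 by squaring (build up from 3^1; each line after the first costs one multiplication):

3^1 = 3
3^2 = (3^1)^2 = 3^2 = 9
3^4 = (3^2)^2 = 9^2 = 81

Result: 81
Multiplications needed: 2 (2 lines after 3^1)

3^4 = 81. Using exponentiation by squaring, this requires 2 multiplications. The key idea: if the exponent is even, square the half-power; if odd, multiply by the base once.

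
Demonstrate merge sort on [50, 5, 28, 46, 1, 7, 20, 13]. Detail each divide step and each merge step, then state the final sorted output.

Merge sort trace:

Split: [50, 5, 28, 46, 1, 7, 20, 13] -> [50, 5, 28, 46] and [1, 7, 20, 13]
  Split: [50, 5, 28, 46] -> [50, 5] and [28, 46]
    Split: [50, 5] -> [50] and [5]
    Merge: [50] + [5] -> [5, 50]
    Split: [28, 46] -> [28] and [46]
    Merge: [28] + [46] -> [28, 46]
  Merge: [5, 50] + [28, 46] -> [5, 28, 46, 50]
  Split: [1, 7, 20, 13] -> [1, 7] and [20, 13]
    Split: [1, 7] -> [1] and [7]
    Merge: [1] + [7] -> [1, 7]
    Split: [20, 13] -> [20] and [13]
    Merge: [20] + [13] -> [13, 20]
  Merge: [1, 7] + [13, 20] -> [1, 7, 13, 20]
Merge: [5, 28, 46, 50] + [1, 7, 13, 20] -> [1, 5, 7, 13, 20, 28, 46, 50]

Final sorted array: [1, 5, 7, 13, 20, 28, 46, 50]

The merge sort proceeds by recursively splitting the array and merging sorted halves.
After all merges, the sorted array is [1, 5, 7, 13, 20, 28, 46, 50].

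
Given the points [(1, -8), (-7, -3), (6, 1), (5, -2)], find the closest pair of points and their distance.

Computing all pairwise distances among 4 points:

d((1, -8), (-7, -3)) = 9.434
d((1, -8), (6, 1)) = 10.2956
d((1, -8), (5, -2)) = 7.2111
d((-7, -3), (6, 1)) = 13.6015
d((-7, -3), (5, -2)) = 12.0416
d((6, 1), (5, -2)) = 3.1623 <-- minimum

Closest pair: (6, 1) and (5, -2) with distance 3.1623

The closest pair is (6, 1) and (5, -2) with Euclidean distance 3.1623. For 4 points, brute-force pairwise comparison is shown above. For large n, the divide-and-conquer algorithm (sort by x, recurse on halves, check the dividing strip) achieves O(n log n).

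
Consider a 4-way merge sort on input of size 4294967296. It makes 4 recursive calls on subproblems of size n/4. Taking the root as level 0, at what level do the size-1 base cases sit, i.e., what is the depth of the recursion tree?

For divide and conquer with division factor 4:

Problem sizes at each level:
Level 0: 4294967296
Level 1: 1073741824
Level 2: 268435456
Level 3: 67108864
Level 4: 16777216
Level 5: 4194304
Level 6: 1048576
Level 7: 262144
Level 8: 65536
Level 9: 16384
Level 10: 4096
Level 11: 1024
Level 12: 256
Level 13: 64
Level 14: 16
Level 15: 4
Level 16: 1

The root is level 0 and the size-1 base case is level 16 (the tree spans levels 0 through 16, i.e. 17 levels counting the root), so the depth is the number of divisions: log_4(4294967296) = 16

The recursion tree depth is log_4(4294967296) = 16. At each level, the problem size is divided by 4, so it takes 16 divisions to reduce to a base case of size 1. The algorithm makes 4 recursive calls at each level.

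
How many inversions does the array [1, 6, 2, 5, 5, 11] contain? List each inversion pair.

Finding inversions in [1, 6, 2, 5, 5, 11]:

(1, 2): arr[1]=6 > arr[2]=2
(1, 3): arr[1]=6 > arr[3]=5
(1, 4): arr[1]=6 > arr[4]=5

Total inversions: 3

The array has 3 inversion(s): (1,2), (1,3), (1,4). Each pair (i,j) satisfies i < j and arr[i] > arr[j].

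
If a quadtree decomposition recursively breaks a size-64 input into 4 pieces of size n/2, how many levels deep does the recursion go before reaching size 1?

For divide and conquer with division factor 2:

Problem sizes at each level:
Level 0: 64
Level 1: 32
Level 2: 16
Level 3: 8
Level 4: 4
Level 5: 2
Level 6: 1

The root is level 0 and the size-1 base case is level 6 (the tree spans levels 0 through 6, i.e. 7 levels counting the root), so the depth is the number of divisions: log_2(64) = 6

The recursion tree depth is log_2(64) = 6. At each level, the problem size is divided by 2, so it takes 6 divisions to reduce to a base case of size 1. The algorithm makes 4 recursive calls at each level.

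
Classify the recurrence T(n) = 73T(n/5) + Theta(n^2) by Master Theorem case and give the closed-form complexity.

Master Theorem for T(n) = 73T(n/5) + O(n^2):

a = 73, b = 5, c = 2
log_b(a) = log_5(73) = 2.6658

Case 1: c = 2 < log_5(73) = 2.6658
T(n) = O(n^(log_5 73))

For T(n) = 73T(n/5) + O(n^2): log_5(73) = 2.6658. This is Case 1 of the Master Theorem (c < log_b(a), work dominated by leaves), giving O(n^(log_5 73)).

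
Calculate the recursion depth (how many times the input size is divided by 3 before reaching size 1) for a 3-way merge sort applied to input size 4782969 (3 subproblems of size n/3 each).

For divide and conquer with division factor 3:

Problem sizes at each level:
Level 0: 4782969
Level 1: 1594323
Level 2: 531441
Level 3: 177147
Level 4: 59049
Level 5: 19683
Level 6: 6561
Level 7: 2187
Level 8: 729
Level 9: 243
Level 10: 81
Level 11: 27
Level 12: 9
Level 13: 3
Level 14: 1

The root is level 0 and the size-1 base case is level 14 (the tree spans levels 0 through 14, i.e. 15 levels counting the root), so the depth is the number of divisions: log_3(4782969) = 14

The recursion tree depth is log_3(4782969) = 14. At each level, the problem size is divided by 3, so it takes 14 divisions to reduce to a base case of size 1. The algorithm makes 3 recursive calls at each level.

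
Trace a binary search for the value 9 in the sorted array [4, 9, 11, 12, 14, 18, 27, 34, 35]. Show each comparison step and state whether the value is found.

Binary search for 9 in [4, 9, 11, 12, 14, 18, 27, 34, 35]:

lo=0, hi=8, mid=4, arr[mid]=14 -> 14 > 9, search left half
lo=0, hi=3, mid=1, arr[mid]=9 -> Found target at index 1!

Binary search finds 9 at index 1 after 2 comparisons. The search repeatedly halves the search space by comparing with the middle element.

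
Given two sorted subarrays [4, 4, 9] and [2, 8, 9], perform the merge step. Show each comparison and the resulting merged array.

Merging process:

Compare 4 vs 2: take 2 from right. Merged: [2]
Compare 4 vs 8: take 4 from left. Merged: [2, 4]
Compare 4 vs 8: take 4 from left. Merged: [2, 4, 4]
Compare 9 vs 8: take 8 from right. Merged: [2, 4, 4, 8]
Compare 9 vs 9: take 9 from left. Merged: [2, 4, 4, 8, 9]
Append remaining from right: [9]. Merged: [2, 4, 4, 8, 9, 9]

Final merged array: [2, 4, 4, 8, 9, 9]
Total comparisons: 5

The merged array is [2, 4, 4, 8, 9, 9], requiring 5 comparisons. The merge step runs in O(n) time where n is the total number of elements.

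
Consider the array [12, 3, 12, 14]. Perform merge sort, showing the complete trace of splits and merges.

Merge sort trace:

Split: [12, 3, 12, 14] -> [12, 3] and [12, 14]
  Split: [12, 3] -> [12] and [3]
  Merge: [12] + [3] -> [3, 12]
  Split: [12, 14] -> [12] and [14]
  Merge: [12] + [14] -> [12, 14]
Merge: [3, 12] + [12, 14] -> [3, 12, 12, 14]

Final sorted array: [3, 12, 12, 14]

The merge sort proceeds by recursively splitting the array and merging sorted halves.
After all merges, the sorted array is [3, 12, 12, 14].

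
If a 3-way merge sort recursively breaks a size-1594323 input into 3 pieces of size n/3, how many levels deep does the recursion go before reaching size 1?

For divide and conquer with division factor 3:

Problem sizes at each level:
Level 0: 1594323
Level 1: 531441
Level 2: 177147
Level 3: 59049
Level 4: 19683
Level 5: 6561
Level 6: 2187
Level 7: 729
Level 8: 243
Level 9: 81
Level 10: 27
Level 11: 9
Level 12: 3
Level 13: 1

The root is level 0 and the size-1 base case is level 13 (the tree spans levels 0 through 13, i.e. 14 levels counting the root), so the depth is the number of divisions: log_3(1594323) = 13

The recursion tree depth is log_3(1594323) = 13. At each level, the problem size is divided by 3, so it takes 13 divisions to reduce to a base case of size 1. The algorithm makes 3 recursive calls at each level.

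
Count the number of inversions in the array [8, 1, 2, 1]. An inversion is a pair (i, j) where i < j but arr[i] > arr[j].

Finding inversions in [8, 1, 2, 1]:

(0, 1): arr[0]=8 > arr[1]=1
(0, 2): arr[0]=8 > arr[2]=2
(0, 3): arr[0]=8 > arr[3]=1
(2, 3): arr[2]=2 > arr[3]=1

Total inversions: 4

The array has 4 inversion(s): (0,1), (0,2), (0,3), (2,3). Each pair (i,j) satisfies i < j and arr[i] > arr[j].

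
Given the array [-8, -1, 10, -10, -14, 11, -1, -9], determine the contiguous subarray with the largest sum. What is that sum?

Using Kadane's algorithm on [-8, -1, 10, -10, -14, 11, -1, -9]:

Scanning through the array:
Position 1 (value -1): max_ending_here = -1, max_so_far = -1
Position 2 (value 10): max_ending_here = 10, max_so_far = 10
Position 3 (value -10): max_ending_here = 0, max_so_far = 10
Position 4 (value -14): max_ending_here = -14, max_so_far = 10
Position 5 (value 11): max_ending_here = 11, max_so_far = 11
Position 6 (value -1): max_ending_here = 10, max_so_far = 11
Position 7 (value -9): max_ending_here = 1, max_so_far = 11

Maximum subarray: [11]
Maximum sum: 11

The maximum subarray is [11] with sum 11. This subarray runs from index 5 to index 5.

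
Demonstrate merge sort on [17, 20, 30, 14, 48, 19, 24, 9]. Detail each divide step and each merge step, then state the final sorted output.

Merge sort trace:

Split: [17, 20, 30, 14, 48, 19, 24, 9] -> [17, 20, 30, 14] and [48, 19, 24, 9]
  Split: [17, 20, 30, 14] -> [17, 20] and [30, 14]
    Split: [17, 20] -> [17] and [20]
    Merge: [17] + [20] -> [17, 20]
    Split: [30, 14] -> [30] and [14]
    Merge: [30] + [14] -> [14, 30]
  Merge: [17, 20] + [14, 30] -> [14, 17, 20, 30]
  Split: [48, 19, 24, 9] -> [48, 19] and [24, 9]
    Split: [48, 19] -> [48] and [19]
    Merge: [48] + [19] -> [19, 48]
    Split: [24, 9] -> [24] and [9]
    Merge: [24] + [9] -> [9, 24]
  Merge: [19, 48] + [9, 24] -> [9, 19, 24, 48]
Merge: [14, 17, 20, 30] + [9, 19, 24, 48] -> [9, 14, 17, 19, 20, 24, 30, 48]

Final sorted array: [9, 14, 17, 19, 20, 24, 30, 48]

The merge sort proceeds by recursively splitting the array and merging sorted halves.
After all merges, the sorted array is [9, 14, 17, 19, 20, 24, 30, 48].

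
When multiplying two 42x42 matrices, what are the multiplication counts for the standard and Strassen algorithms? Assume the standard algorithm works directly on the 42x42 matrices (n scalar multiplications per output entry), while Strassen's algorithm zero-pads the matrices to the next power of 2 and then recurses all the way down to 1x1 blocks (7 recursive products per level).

Matrix multiplication for 42x42 matrices:

Strassen's algorithm requires power-of-2 dimensions. Pad 42x42 to 64x64 (next power of 2).

Standard algorithm: 42^3 = 74088 multiplications
Strassen's algorithm: 7^(log2(64)) = 7^6 = 117649 multiplications
Difference: 74088 - 117649 = -43561 (Strassen uses MORE here due to padding overhead — for small or just-over-power-of-2 n, padding can outweigh the per-level savings)

Standard: 74088 multiplications (42^3). Strassen: 117649 multiplications (7^6, after padding to 64x64). Strassen reduces 8 recursive multiplications to 7 at each level.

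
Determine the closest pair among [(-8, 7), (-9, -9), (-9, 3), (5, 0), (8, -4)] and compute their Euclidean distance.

Computing all pairwise distances among 5 points:

d((-8, 7), (-9, -9)) = 16.0312
d((-8, 7), (-9, 3)) = 4.1231 <-- minimum
d((-8, 7), (5, 0)) = 14.7648
d((-8, 7), (8, -4)) = 19.4165
d((-9, -9), (-9, 3)) = 12.0
d((-9, -9), (5, 0)) = 16.6433
d((-9, -9), (8, -4)) = 17.72
d((-9, 3), (5, 0)) = 14.3178
d((-9, 3), (8, -4)) = 18.3848
d((5, 0), (8, -4)) = 5.0

Closest pair: (-8, 7) and (-9, 3) with distance 4.1231

The closest pair is (-8, 7) and (-9, 3) with Euclidean distance 4.1231. For 5 points, brute-force pairwise comparison is shown above. For large n, the divide-and-conquer algorithm (sort by x, recurse on halves, check the dividing strip) achieves O(n log n).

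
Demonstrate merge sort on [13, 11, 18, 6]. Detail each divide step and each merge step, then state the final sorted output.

Merge sort trace:

Split: [13, 11, 18, 6] -> [13, 11] and [18, 6]
  Split: [13, 11] -> [13] and [11]
  Merge: [13] + [11] -> [11, 13]
  Split: [18, 6] -> [18] and [6]
  Merge: [18] + [6] -> [6, 18]
Merge: [11, 13] + [6, 18] -> [6, 11, 13, 18]

Final sorted array: [6, 11, 13, 18]

The merge sort proceeds by recursively splitting the array and merging sorted halves.
After all merges, the sorted array is [6, 11, 13, 18].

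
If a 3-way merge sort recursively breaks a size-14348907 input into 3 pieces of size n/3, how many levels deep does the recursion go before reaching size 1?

For divide and conquer with division factor 3:

Problem sizes at each level:
Level 0: 14348907
Level 1: 4782969
Level 2: 1594323
Level 3: 531441
Level 4: 177147
Level 5: 59049
Level 6: 19683
Level 7: 6561
Level 8: 2187
Level 9: 729
Level 10: 243
Level 11: 81
Level 12: 27
Level 13: 9
Level 14: 3
Level 15: 1

The root is level 0 and the size-1 base case is level 15 (the tree spans levels 0 through 15, i.e. 16 levels counting the root), so the depth is the number of divisions: log_3(14348907) = 15

The recursion tree depth is log_3(14348907) = 15. At each level, the problem size is divided by 3, so it takes 15 divisions to reduce to a base case of size 1. The algorithm makes 3 recursive calls at each level.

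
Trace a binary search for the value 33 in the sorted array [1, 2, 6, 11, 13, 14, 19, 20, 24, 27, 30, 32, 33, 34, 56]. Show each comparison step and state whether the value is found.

Binary search for 33 in [1, 2, 6, 11, 13, 14, 19, 20, 24, 27, 30, 32, 33, 34, 56]:

lo=0, hi=14, mid=7, arr[mid]=20 -> 20 < 33, search right half
lo=8, hi=14, mid=11, arr[mid]=32 -> 32 < 33, search right half
lo=12, hi=14, mid=13, arr[mid]=34 -> 34 > 33, search left half
lo=12, hi=12, mid=12, arr[mid]=33 -> Found target at index 12!

Binary search finds 33 at index 12 after 4 comparisons. The search repeatedly halves the search space by comparing with the middle element.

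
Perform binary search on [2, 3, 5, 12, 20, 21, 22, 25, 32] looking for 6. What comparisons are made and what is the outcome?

Binary search for 6 in [2, 3, 5, 12, 20, 21, 22, 25, 32]:

lo=0, hi=8, mid=4, arr[mid]=20 -> 20 > 6, search left half
lo=0, hi=3, mid=1, arr[mid]=3 -> 3 < 6, search right half
lo=2, hi=3, mid=2, arr[mid]=5 -> 5 < 6, search right half
lo=3, hi=3, mid=3, arr[mid]=12 -> 12 > 6, search left half
lo=3 > hi=2, target 6 not found

Binary search determines that 6 is not in the array after 4 comparisons. The search space was exhausted without finding the target.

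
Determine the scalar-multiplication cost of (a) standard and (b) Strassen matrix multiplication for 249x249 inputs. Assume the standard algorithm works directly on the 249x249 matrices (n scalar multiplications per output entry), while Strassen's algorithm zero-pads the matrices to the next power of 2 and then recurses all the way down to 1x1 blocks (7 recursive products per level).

Matrix multiplication for 249x249 matrices:

Strassen's algorithm requires power-of-2 dimensions. Pad 249x249 to 256x256 (next power of 2).

Standard algorithm: 249^3 = 15438249 multiplications
Strassen's algorithm: 7^(log2(256)) = 7^8 = 5764801 multiplications
Savings: 15438249 - 5764801 = 9673448 multiplications

Standard: 15438249 multiplications (249^3). Strassen: 5764801 multiplications (7^8, after padding to 256x256). Strassen reduces 8 recursive multiplications to 7 at each level.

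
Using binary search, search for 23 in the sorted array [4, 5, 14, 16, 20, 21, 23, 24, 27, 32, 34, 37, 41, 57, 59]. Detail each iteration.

Binary search for 23 in [4, 5, 14, 16, 20, 21, 23, 24, 27, 32, 34, 37, 41, 57, 59]:

lo=0, hi=14, mid=7, arr[mid]=24 -> 24 > 23, search left half
lo=0, hi=6, mid=3, arr[mid]=16 -> 16 < 23, search right half
lo=4, hi=6, mid=5, arr[mid]=21 -> 21 < 23, search right half
lo=6, hi=6, mid=6, arr[mid]=23 -> Found target at index 6!

Binary search finds 23 at index 6 after 4 comparisons. The search repeatedly halves the search space by comparing with the middle element.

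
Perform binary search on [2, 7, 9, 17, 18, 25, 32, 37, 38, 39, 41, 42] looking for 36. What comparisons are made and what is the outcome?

Binary search for 36 in [2, 7, 9, 17, 18, 25, 32, 37, 38, 39, 41, 42]:

lo=0, hi=11, mid=5, arr[mid]=25 -> 25 < 36, search right half
lo=6, hi=11, mid=8, arr[mid]=38 -> 38 > 36, search left half
lo=6, hi=7, mid=6, arr[mid]=32 -> 32 < 36, search right half
lo=7, hi=7, mid=7, arr[mid]=37 -> 37 > 36, search left half
lo=7 > hi=6, target 36 not found

Binary search determines that 36 is not in the array after 4 comparisons. The search space was exhausted without finding the target.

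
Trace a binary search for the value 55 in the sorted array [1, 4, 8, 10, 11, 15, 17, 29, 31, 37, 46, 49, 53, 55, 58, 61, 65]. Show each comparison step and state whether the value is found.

Binary search for 55 in [1, 4, 8, 10, 11, 15, 17, 29, 31, 37, 46, 49, 53, 55, 58, 61, 65]:

lo=0, hi=16, mid=8, arr[mid]=31 -> 31 < 55, search right half
lo=9, hi=16, mid=12, arr[mid]=53 -> 53 < 55, search right half
lo=13, hi=16, mid=14, arr[mid]=58 -> 58 > 55, search left half
lo=13, hi=13, mid=13, arr[mid]=55 -> Found target at index 13!

Binary search finds 55 at index 13 after 4 comparisons. The search repeatedly halves the search space by comparing with the middle element.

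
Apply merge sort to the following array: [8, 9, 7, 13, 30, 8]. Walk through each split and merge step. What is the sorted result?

Merge sort trace:

Split: [8, 9, 7, 13, 30, 8] -> [8, 9, 7] and [13, 30, 8]
  Split: [8, 9, 7] -> [8] and [9, 7]
    Split: [9, 7] -> [9] and [7]
    Merge: [9] + [7] -> [7, 9]
  Merge: [8] + [7, 9] -> [7, 8, 9]
  Split: [13, 30, 8] -> [13] and [30, 8]
    Split: [30, 8] -> [30] and [8]
    Merge: [30] + [8] -> [8, 30]
  Merge: [13] + [8, 30] -> [8, 13, 30]
Merge: [7, 8, 9] + [8, 13, 30] -> [7, 8, 8, 9, 13, 30]

Final sorted array: [7, 8, 8, 9, 13, 30]

The merge sort proceeds by recursively splitting the array and merging sorted halves.
After all merges, the sorted array is [7, 8, 8, 9, 13, 30].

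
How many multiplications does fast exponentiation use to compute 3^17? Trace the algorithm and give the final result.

Computing 3^17 by squaring (build up from 3^1; each line after the first costs one multiplication):

3^1 = 3
3^2 = (3^1)^2 = 3^2 = 9
3^4 = (3^2)^2 = 9^2 = 81
3^8 = (3^4)^2 = 81^2 = 6561
3^16 = (3^8)^2 = 6561^2 = 43046721
3^17 = 3 * 3^16 = 3 * 43046721 = 129140163

Result: 129140163
Multiplications needed: 5 (5 lines after 3^1)

3^17 = 129140163. Using exponentiation by squaring, this requires 5 multiplications. The key idea: if the exponent is even, square the half-power; if odd, multiply by the base once.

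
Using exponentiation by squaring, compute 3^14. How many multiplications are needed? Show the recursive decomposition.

Computing 3^14 by squaring (build up from 3^1; each line after the first costs one multiplication):

3^1 = 3
3^2 = (3^1)^2 = 3^2 = 9
3^3 = 3 * 3^2 = 3 * 9 = 27
3^6 = (3^3)^2 = 27^2 = 729
3^7 = 3 * 3^6 = 3 * 729 = 2187
3^14 = (3^7)^2 = 2187^2 = 4782969

Result: 4782969
Multiplications needed: 5 (5 lines after 3^1)

3^14 = 4782969. Using exponentiation by squaring, this requires 5 multiplications. The key idea: if the exponent is even, square the half-power; if odd, multiply by the base once.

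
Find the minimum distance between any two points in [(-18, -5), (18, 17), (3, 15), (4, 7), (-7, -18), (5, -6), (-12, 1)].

Computing all pairwise distances among 7 points:

d((-18, -5), (18, 17)) = 42.19
d((-18, -5), (3, 15)) = 29.0
d((-18, -5), (4, 7)) = 25.0599
d((-18, -5), (-7, -18)) = 17.0294
d((-18, -5), (5, -6)) = 23.0217
d((-18, -5), (-12, 1)) = 8.4853
d((18, 17), (3, 15)) = 15.1327
d((18, 17), (4, 7)) = 17.2047
d((18, 17), (-7, -18)) = 43.0116
d((18, 17), (5, -6)) = 26.4197
d((18, 17), (-12, 1)) = 34.0
d((3, 15), (4, 7)) = 8.0623 <-- minimum
d((3, 15), (-7, -18)) = 34.4819
d((3, 15), (5, -6)) = 21.095
d((3, 15), (-12, 1)) = 20.5183
d((4, 7), (-7, -18)) = 27.313
d((4, 7), (5, -6)) = 13.0384
d((4, 7), (-12, 1)) = 17.088
d((-7, -18), (5, -6)) = 16.9706
d((-7, -18), (-12, 1)) = 19.6469
d((5, -6), (-12, 1)) = 18.3848

Closest pair: (3, 15) and (4, 7) with distance 8.0623

The closest pair is (3, 15) and (4, 7) with Euclidean distance 8.0623. For 7 points, brute-force pairwise comparison is shown above. For large n, the divide-and-conquer algorithm (sort by x, recurse on halves, check the dividing strip) achieves O(n log n).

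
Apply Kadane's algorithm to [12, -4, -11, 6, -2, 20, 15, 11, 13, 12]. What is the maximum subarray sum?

Using Kadane's algorithm on [12, -4, -11, 6, -2, 20, 15, 11, 13, 12]:

Scanning through the array:
Position 1 (value -4): max_ending_here = 8, max_so_far = 12
Position 2 (value -11): max_ending_here = -3, max_so_far = 12
Position 3 (value 6): max_ending_here = 6, max_so_far = 12
Position 4 (value -2): max_ending_here = 4, max_so_far = 12
Position 5 (value 20): max_ending_here = 24, max_so_far = 24
Position 6 (value 15): max_ending_here = 39, max_so_far = 39
Position 7 (value 11): max_ending_here = 50, max_so_far = 50
Position 8 (value 13): max_ending_here = 63, max_so_far = 63
Position 9 (value 12): max_ending_here = 75, max_so_far = 75

Maximum subarray: [6, -2, 20, 15, 11, 13, 12]
Maximum sum: 75

The maximum subarray is [6, -2, 20, 15, 11, 13, 12] with sum 75. This subarray runs from index 3 to index 9.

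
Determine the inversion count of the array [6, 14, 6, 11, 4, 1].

Finding inversions in [6, 14, 6, 11, 4, 1]:

(0, 4): arr[0]=6 > arr[4]=4
(0, 5): arr[0]=6 > arr[5]=1
(1, 2): arr[1]=14 > arr[2]=6
(1, 3): arr[1]=14 > arr[3]=11
(1, 4): arr[1]=14 > arr[4]=4
(1, 5): arr[1]=14 > arr[5]=1
(2, 4): arr[2]=6 > arr[4]=4
(2, 5): arr[2]=6 > arr[5]=1
(3, 4): arr[3]=11 > arr[4]=4
(3, 5): arr[3]=11 > arr[5]=1
(4, 5): arr[4]=4 > arr[5]=1

Total inversions: 11

The array has 11 inversion(s): (0,4), (0,5), (1,2), (1,3), (1,4), (1,5), (2,4), (2,5), (3,4), (3,5), (4,5). Each pair (i,j) satisfies i < j and arr[i] > arr[j].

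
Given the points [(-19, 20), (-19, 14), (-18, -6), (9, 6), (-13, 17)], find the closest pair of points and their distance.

Computing all pairwise distances among 5 points:

d((-19, 20), (-19, 14)) = 6.0 <-- minimum
d((-19, 20), (-18, -6)) = 26.0192
d((-19, 20), (9, 6)) = 31.305
d((-19, 20), (-13, 17)) = 6.7082
d((-19, 14), (-18, -6)) = 20.025
d((-19, 14), (9, 6)) = 29.1204
d((-19, 14), (-13, 17)) = 6.7082
d((-18, -6), (9, 6)) = 29.5466
d((-18, -6), (-13, 17)) = 23.5372
d((9, 6), (-13, 17)) = 24.5967

Closest pair: (-19, 20) and (-19, 14) with distance 6.0

The closest pair is (-19, 20) and (-19, 14) with Euclidean distance 6.0. For 5 points, brute-force pairwise comparison is shown above. For large n, the divide-and-conquer algorithm (sort by x, recurse on halves, check the dividing strip) achieves O(n log n).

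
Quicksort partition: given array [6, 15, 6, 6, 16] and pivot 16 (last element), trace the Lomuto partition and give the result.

Lomuto partition with pivot = 16:

Initial array: [6, 15, 6, 6, 16]

arr[0]=6 <= 16: swap with position 0, array becomes [6, 15, 6, 6, 16]
arr[1]=15 <= 16: swap with position 1, array becomes [6, 15, 6, 6, 16]
arr[2]=6 <= 16: swap with position 2, array becomes [6, 15, 6, 6, 16]
arr[3]=6 <= 16: swap with position 3, array becomes [6, 15, 6, 6, 16]

Place pivot at position 4: [6, 15, 6, 6, 16]
Pivot position: 4

After partitioning with pivot 16, the array becomes [6, 15, 6, 6, 16]. The pivot is placed at index 4. All elements to the left of the pivot are <= 16, and all elements to the right are > 16.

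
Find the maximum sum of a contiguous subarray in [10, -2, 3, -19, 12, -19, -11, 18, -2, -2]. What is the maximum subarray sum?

Using Kadane's algorithm on [10, -2, 3, -19, 12, -19, -11, 18, -2, -2]:

Scanning through the array:
Position 1 (value -2): max_ending_here = 8, max_so_far = 10
Position 2 (value 3): max_ending_here = 11, max_so_far = 11
Position 3 (value -19): max_ending_here = -8, max_so_far = 11
Position 4 (value 12): max_ending_here = 12, max_so_far = 12
Position 5 (value -19): max_ending_here = -7, max_so_far = 12
Position 6 (value -11): max_ending_here = -11, max_so_far = 12
Position 7 (value 18): max_ending_here = 18, max_so_far = 18
Position 8 (value -2): max_ending_here = 16, max_so_far = 18
Position 9 (value -2): max_ending_here = 14, max_so_far = 18

Maximum subarray: [18]
Maximum sum: 18

The maximum subarray is [18] with sum 18. This subarray runs from index 7 to index 7.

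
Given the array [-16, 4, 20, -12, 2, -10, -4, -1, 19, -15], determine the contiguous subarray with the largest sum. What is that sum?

Using Kadane's algorithm on [-16, 4, 20, -12, 2, -10, -4, -1, 19, -15]:

Scanning through the array:
Position 1 (value 4): max_ending_here = 4, max_so_far = 4
Position 2 (value 20): max_ending_here = 24, max_so_far = 24
Position 3 (value -12): max_ending_here = 12, max_so_far = 24
Position 4 (value 2): max_ending_here = 14, max_so_far = 24
Position 5 (value -10): max_ending_here = 4, max_so_far = 24
Position 6 (value -4): max_ending_here = 0, max_so_far = 24
Position 7 (value -1): max_ending_here = -1, max_so_far = 24
Position 8 (value 19): max_ending_here = 19, max_so_far = 24
Position 9 (value -15): max_ending_here = 4, max_so_far = 24

Maximum subarray: [4, 20]
Maximum sum: 24

The maximum subarray is [4, 20] with sum 24. This subarray runs from index 1 to index 2.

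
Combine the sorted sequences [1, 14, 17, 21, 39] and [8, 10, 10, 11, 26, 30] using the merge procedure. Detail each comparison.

Merging process:

Compare 1 vs 8: take 1 from left. Merged: [1]
Compare 14 vs 8: take 8 from right. Merged: [1, 8]
Compare 14 vs 10: take 10 from right. Merged: [1, 8, 10]
Compare 14 vs 10: take 10 from right. Merged: [1, 8, 10, 10]
Compare 14 vs 11: take 11 from right. Merged: [1, 8, 10, 10, 11]
Compare 14 vs 26: take 14 from left. Merged: [1, 8, 10, 10, 11, 14]
Compare 17 vs 26: take 17 from left. Merged: [1, 8, 10, 10, 11, 14, 17]
Compare 21 vs 26: take 21 from left. Merged: [1, 8, 10, 10, 11, 14, 17, 21]
Compare 39 vs 26: take 26 from right. Merged: [1, 8, 10, 10, 11, 14, 17, 21, 26]
Compare 39 vs 30: take 30 from right. Merged: [1, 8, 10, 10, 11, 14, 17, 21, 26, 30]
Append remaining from left: [39]. Merged: [1, 8, 10, 10, 11, 14, 17, 21, 26, 30, 39]

Final merged array: [1, 8, 10, 10, 11, 14, 17, 21, 26, 30, 39]
Total comparisons: 10

The merged array is [1, 8, 10, 10, 11, 14, 17, 21, 26, 30, 39], requiring 10 comparisons. The merge step runs in O(n) time where n is the total number of elements.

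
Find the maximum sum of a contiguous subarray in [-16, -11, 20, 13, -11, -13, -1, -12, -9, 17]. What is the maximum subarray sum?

Using Kadane's algorithm on [-16, -11, 20, 13, -11, -13, -1, -12, -9, 17]:

Scanning through the array:
Position 1 (value -11): max_ending_here = -11, max_so_far = -11
Position 2 (value 20): max_ending_here = 20, max_so_far = 20
Position 3 (value 13): max_ending_here = 33, max_so_far = 33
Position 4 (value -11): max_ending_here = 22, max_so_far = 33
Position 5 (value -13): max_ending_here = 9, max_so_far = 33
Position 6 (value -1): max_ending_here = 8, max_so_far = 33
Position 7 (value -12): max_ending_here = -4, max_so_far = 33
Position 8 (value -9): max_ending_here = -9, max_so_far = 33
Position 9 (value 17): max_ending_here = 17, max_so_far = 33

Maximum subarray: [20, 13]
Maximum sum: 33

The maximum subarray is [20, 13] with sum 33. This subarray runs from index 2 to index 3.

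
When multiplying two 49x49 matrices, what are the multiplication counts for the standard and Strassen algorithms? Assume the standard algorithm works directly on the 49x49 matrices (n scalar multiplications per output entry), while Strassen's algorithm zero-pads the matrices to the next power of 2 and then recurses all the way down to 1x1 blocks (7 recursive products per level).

Matrix multiplication for 49x49 matrices:

Strassen's algorithm requires power-of-2 dimensions. Pad 49x49 to 64x64 (next power of 2).

Standard algorithm: 49^3 = 117649 multiplications
Strassen's algorithm: 7^(log2(64)) = 7^6 = 117649 multiplications
Savings: 117649 - 117649 = 0 multiplications

Standard: 117649 multiplications (49^3). Strassen: 117649 multiplications (7^6, after padding to 64x64). Strassen reduces 8 recursive multiplications to 7 at each level.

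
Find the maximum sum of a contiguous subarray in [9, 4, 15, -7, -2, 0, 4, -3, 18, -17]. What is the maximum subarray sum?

Using Kadane's algorithm on [9, 4, 15, -7, -2, 0, 4, -3, 18, -17]:

Scanning through the array:
Position 1 (value 4): max_ending_here = 13, max_so_far = 13
Position 2 (value 15): max_ending_here = 28, max_so_far = 28
Position 3 (value -7): max_ending_here = 21, max_so_far = 28
Position 4 (value -2): max_ending_here = 19, max_so_far = 28
Position 5 (value 0): max_ending_here = 19, max_so_far = 28
Position 6 (value 4): max_ending_here = 23, max_so_far = 28
Position 7 (value -3): max_ending_here = 20, max_so_far = 28
Position 8 (value 18): max_ending_here = 38, max_so_far = 38
Position 9 (value -17): max_ending_here = 21, max_so_far = 38

Maximum subarray: [9, 4, 15, -7, -2, 0, 4, -3, 18]
Maximum sum: 38

The maximum subarray is [9, 4, 15, -7, -2, 0, 4, -3, 18] with sum 38. This subarray runs from index 0 to index 8.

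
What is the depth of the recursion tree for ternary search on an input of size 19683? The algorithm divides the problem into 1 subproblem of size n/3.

For divide and conquer with division factor 3:

Problem sizes at each level:
Level 0: 19683
Level 1: 6561
Level 2: 2187
Level 3: 729
Level 4: 243
Level 5: 81
Level 6: 27
Level 7: 9
Level 8: 3
Level 9: 1

The root is level 0 and the size-1 base case is level 9 (the tree spans levels 0 through 9, i.e. 10 levels counting the root), so the depth is the number of divisions: log_3(19683) = 9

The recursion tree depth is log_3(19683) = 9. At each level, the problem size is divided by 3, so it takes 9 divisions to reduce to a base case of size 1. The algorithm makes 1 recursive call at each level.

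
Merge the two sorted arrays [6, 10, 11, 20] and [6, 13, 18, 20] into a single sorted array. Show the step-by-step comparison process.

Merging process:

Compare 6 vs 6: take 6 from left. Merged: [6]
Compare 10 vs 6: take 6 from right. Merged: [6, 6]
Compare 10 vs 13: take 10 from left. Merged: [6, 6, 10]
Compare 11 vs 13: take 11 from left. Merged: [6, 6, 10, 11]
Compare 20 vs 13: take 13 from right. Merged: [6, 6, 10, 11, 13]
Compare 20 vs 18: take 18 from right. Merged: [6, 6, 10, 11, 13, 18]
Compare 20 vs 20: take 20 from left. Merged: [6, 6, 10, 11, 13, 18, 20]
Append remaining from right: [20]. Merged: [6, 6, 10, 11, 13, 18, 20, 20]

Final merged array: [6, 6, 10, 11, 13, 18, 20, 20]
Total comparisons: 7

The merged array is [6, 6, 10, 11, 13, 18, 20, 20], requiring 7 comparisons. The merge step runs in O(n) time where n is the total number of elements.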